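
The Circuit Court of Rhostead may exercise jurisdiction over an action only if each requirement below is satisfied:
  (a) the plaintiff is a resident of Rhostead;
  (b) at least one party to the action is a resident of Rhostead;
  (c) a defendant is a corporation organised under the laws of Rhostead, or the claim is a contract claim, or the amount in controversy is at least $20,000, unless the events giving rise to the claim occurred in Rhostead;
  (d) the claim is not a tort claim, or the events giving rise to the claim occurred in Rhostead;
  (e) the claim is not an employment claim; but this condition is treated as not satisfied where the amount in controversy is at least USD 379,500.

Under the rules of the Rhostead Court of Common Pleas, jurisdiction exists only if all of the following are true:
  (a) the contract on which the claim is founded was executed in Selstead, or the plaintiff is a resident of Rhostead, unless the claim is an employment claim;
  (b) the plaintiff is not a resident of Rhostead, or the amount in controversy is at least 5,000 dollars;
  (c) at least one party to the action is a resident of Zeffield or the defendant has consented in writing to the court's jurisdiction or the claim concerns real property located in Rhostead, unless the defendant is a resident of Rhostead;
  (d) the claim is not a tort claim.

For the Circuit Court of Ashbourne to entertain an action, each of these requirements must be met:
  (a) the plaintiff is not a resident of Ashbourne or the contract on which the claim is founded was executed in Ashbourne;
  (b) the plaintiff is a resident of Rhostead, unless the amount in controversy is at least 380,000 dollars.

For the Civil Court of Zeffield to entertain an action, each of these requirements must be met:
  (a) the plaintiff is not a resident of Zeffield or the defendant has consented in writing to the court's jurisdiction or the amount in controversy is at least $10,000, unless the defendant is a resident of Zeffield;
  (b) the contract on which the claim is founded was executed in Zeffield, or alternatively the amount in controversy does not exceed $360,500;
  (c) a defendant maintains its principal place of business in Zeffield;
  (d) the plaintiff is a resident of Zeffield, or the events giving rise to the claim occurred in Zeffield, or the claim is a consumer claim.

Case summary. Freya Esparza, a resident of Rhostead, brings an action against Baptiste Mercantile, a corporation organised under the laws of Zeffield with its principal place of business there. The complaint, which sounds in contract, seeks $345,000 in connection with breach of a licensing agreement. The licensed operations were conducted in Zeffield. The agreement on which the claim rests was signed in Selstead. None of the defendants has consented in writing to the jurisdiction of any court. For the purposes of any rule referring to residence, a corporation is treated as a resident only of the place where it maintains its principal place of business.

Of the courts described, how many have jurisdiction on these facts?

4

The Circuit Court of Rhostead:
  (a) The plaintiff resides in Rhostead. Met.
  (b) Freya Esparza resides in Rhostead. Met.
  (c) The claim is a contract claim — that alternative is enough. Satisfied.
  (d) The claim is a contract claim, not a tort claim, so one alternative holds. Met.
  (e) The claim is a contract claim, not an employment claim. And the carve-out is inapplicable — the amount in controversy is 345,000 dollars, below the $379,500 floor. Met.
  → All conditions met; jurisdiction exists.
The Rhostead Court of Common Pleas:
  (a) The contract was executed in Selstead, so one alternative holds. Met.
  (b) The amount in controversy is $345,000, which meets the USD 5,000 floor, which satisfies one of the alternatives. Satisfied.
  (c) Baptiste Mercantile resides in Zeffield, so this disjunct is met. Met.
  (d) The claim is a contract claim, not a tort claim. Satisfied.
  → All conditions met; jurisdiction exists.
The Circuit Court of Ashbourne:
  (a) The plaintiff resides in Rhostead, which is not Ashbourne, which satisfies one of the alternatives. Condition met.
  (b) The plaintiff resides in Rhostead. Satisfied.
  → Jurisdiction lies.
The Civil Court of Zeffield:
  (a) The plaintiff resides in Rhostead, which is not Zeffield, so one alternative holds. Condition met.
  (b) The amount in controversy is $345,000, within the 360,500 dollars ceiling — that alternative is enough. Met.
  (c) Baptiste Mercantile has its principal place of business in Zeffield. Condition met.
  (d) The operative events occurred in Zeffield — that alternative is enough. Met.
  → All conditions met; jurisdiction exists.
Courts with jurisdiction: the Circuit Court of Rhostead, the Rhostead Court of Common Pleas, the Circuit Court of Ashbourne, the Civil Court of Zeffield — 4 in total.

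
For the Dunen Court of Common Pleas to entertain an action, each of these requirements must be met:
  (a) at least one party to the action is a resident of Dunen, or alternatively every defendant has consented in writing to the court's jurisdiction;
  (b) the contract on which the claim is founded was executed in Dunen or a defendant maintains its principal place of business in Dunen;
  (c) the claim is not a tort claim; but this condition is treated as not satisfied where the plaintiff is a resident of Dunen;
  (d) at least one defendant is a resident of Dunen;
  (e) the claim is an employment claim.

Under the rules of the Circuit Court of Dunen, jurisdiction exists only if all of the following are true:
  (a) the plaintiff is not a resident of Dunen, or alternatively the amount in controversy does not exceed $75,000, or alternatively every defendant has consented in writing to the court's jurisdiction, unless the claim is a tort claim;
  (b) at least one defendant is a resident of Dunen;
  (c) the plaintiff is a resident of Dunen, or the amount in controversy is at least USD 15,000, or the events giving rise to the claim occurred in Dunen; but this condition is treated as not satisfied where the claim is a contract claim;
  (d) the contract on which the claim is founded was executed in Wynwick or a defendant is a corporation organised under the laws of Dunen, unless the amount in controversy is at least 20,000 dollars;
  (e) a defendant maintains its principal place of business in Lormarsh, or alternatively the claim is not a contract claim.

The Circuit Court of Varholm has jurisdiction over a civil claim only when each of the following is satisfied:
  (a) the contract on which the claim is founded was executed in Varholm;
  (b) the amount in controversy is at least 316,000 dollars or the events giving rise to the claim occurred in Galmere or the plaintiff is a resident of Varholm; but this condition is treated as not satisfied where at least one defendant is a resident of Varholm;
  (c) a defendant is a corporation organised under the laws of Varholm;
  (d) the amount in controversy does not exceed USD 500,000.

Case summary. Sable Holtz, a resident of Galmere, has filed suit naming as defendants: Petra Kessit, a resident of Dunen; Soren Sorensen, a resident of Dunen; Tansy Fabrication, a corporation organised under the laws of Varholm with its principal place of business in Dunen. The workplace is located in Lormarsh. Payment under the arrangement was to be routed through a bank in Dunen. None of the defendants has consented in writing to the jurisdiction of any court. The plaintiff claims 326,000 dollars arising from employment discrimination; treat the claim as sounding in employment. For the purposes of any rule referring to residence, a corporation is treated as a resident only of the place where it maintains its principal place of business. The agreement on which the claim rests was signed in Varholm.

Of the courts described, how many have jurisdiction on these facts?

3

The Dunen Court of Common Pleas:
  (a) Petra Kessit resides in Dunen, which satisfies one of the alternatives. Condition met.
  (b) Tansy Fabrication has its principal place of business in Dunen — that alternative is enough. Met.
  (c) The claim is an employment claim, not a tort claim. And the carve-out is inapplicable — the plaintiff resides in Galmere, not Dunen. Satisfied.
  (d) Petra Kessit resides in Dunen. Condition met.
  (e) The claim is an employment claim. Condition met.
  → Jurisdiction lies.
The Circuit Court of Dunen:
  (a) The plaintiff resides in Galmere, which is not Dunen, which satisfies one of the alternatives. Met.
  (b) Petra Kessit resides in Dunen. Met.
  (c) The amount in controversy is USD 326,000, which meets the 15,000 dollars floor — that alternative is enough. The exception is not triggered, since the claim is an employment claim, not a contract claim. Met.
  (d) The contract was executed in Varholm, not Wynwick; the corporate defendant(s) are organised in Varholm, not Dunen — no alternative holds. However, the amount in controversy is 326,000 dollars, which meets the USD 20,000 floor, so the 'unless' proviso supplies this condition. Condition met.
  (e) The claim is an employment claim, not a contract claim, so this disjunct is met. Satisfied.
  → All conditions met; jurisdiction exists.
The Circuit Court of Varholm:
  (a) The contract was executed in Varholm. Met.
  (b) The amount in controversy is USD 326,000, which meets the 316,000 dollars floor — that alternative is enough. The carve-out does not apply: no defendant resides in Varholm (they reside in Dunen, Dunen, Dunen). Met.
  (c) Tansy Fabrication is organised under the laws of Varholm. Satisfied.
  (d) The amount in controversy is USD 326,000, within the $500,000 ceiling. Condition met.
  → Every requirement is satisfied — jurisdiction.
Courts with jurisdiction: the Dunen Court of Common Pleas, the Circuit Court of Dunen, the Circuit Court of Varholm — 3 in total.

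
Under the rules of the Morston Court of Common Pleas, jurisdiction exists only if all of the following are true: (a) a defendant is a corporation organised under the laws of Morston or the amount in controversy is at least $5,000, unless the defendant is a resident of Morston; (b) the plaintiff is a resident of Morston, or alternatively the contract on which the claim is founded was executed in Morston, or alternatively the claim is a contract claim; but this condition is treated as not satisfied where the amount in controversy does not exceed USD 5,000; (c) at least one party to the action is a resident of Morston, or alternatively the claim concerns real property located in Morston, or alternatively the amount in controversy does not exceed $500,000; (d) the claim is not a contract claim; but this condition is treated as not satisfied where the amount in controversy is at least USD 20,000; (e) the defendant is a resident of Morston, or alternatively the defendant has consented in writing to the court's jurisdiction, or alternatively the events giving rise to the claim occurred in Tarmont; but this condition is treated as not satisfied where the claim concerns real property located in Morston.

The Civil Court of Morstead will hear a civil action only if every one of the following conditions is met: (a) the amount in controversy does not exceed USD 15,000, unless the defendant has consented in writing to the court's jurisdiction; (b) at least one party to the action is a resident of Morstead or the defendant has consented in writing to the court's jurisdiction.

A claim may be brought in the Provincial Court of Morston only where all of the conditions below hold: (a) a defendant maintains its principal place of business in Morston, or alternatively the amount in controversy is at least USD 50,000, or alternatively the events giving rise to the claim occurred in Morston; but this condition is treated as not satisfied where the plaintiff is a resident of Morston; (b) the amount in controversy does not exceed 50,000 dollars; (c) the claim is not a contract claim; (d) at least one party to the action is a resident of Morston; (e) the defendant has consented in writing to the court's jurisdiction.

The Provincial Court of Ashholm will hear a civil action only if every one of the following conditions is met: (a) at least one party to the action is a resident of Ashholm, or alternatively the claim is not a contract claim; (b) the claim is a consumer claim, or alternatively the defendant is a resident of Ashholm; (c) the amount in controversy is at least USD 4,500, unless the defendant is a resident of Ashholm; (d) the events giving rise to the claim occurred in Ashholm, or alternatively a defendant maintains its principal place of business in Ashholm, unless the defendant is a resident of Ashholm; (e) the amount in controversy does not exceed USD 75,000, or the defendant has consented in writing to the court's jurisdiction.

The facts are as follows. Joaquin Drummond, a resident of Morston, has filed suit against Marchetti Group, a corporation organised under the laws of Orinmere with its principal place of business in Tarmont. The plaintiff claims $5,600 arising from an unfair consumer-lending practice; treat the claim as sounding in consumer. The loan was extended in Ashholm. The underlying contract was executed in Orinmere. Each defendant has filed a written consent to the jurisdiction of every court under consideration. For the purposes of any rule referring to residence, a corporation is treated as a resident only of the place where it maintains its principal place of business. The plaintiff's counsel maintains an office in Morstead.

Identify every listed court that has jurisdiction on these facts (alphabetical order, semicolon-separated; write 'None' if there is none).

the Civil Court of Morstead; the Morston Court of Common Pleas; the Provincial Court of Ashholm

The Morston Court of Common Pleas:
  (a) The amount in controversy is $5,600, which meets the USD 5,000 floor — that alternative is enough. Condition met.
  (b) The plaintiff resides in Morston, so this disjunct is met. The exception is not triggered, since the amount in controversy is 5,600 dollars, above the USD 5,000 ceiling. Met.
  (c) Joaquin Drummond resides in Morston, which satisfies one of the alternatives. Met.
  (d) The claim is a consumer claim, not a contract claim. The exception is not triggered, since the amount in controversy is 5,600 dollars, below the $20,000 floor. Satisfied.
  (e) Every defendant has filed written consent, so one alternative holds. The carve-out does not apply: the claim does not concern real property. Satisfied.
  → All conditions met; jurisdiction exists.
The Civil Court of Morstead:
  (a) The amount in controversy is USD 5,600, within the USD 15,000 ceiling. Met.
  (b) Every defendant has filed written consent, which satisfies one of the alternatives. Satisfied.
  → All conditions met; jurisdiction exists.
The Provincial Court of Morston:
  (a) The corporate defendant(s) have their principal place of business in Tarmont, not Morston; the amount in controversy is $5,600, below the USD 50,000 floor; the operative events occurred in Ashholm, not Morston — every alternative fails. Condition not met.
  (b) The amount in controversy is 5,600 dollars, within the USD 50,000 ceiling. Satisfied.
  (c) The claim is a consumer claim, not a contract claim. Met.
  (d) Joaquin Drummond resides in Morston. Met.
  (e) Every defendant has filed written consent. Satisfied.
  → Not every requirement is met — no jurisdiction.
The Provincial Court of Ashholm:
  (a) The claim is a consumer claim, not a contract claim, so this disjunct is met. Met.
  (b) The claim is a consumer claim, so one alternative holds. Satisfied.
  (c) The amount in controversy is $5,600, which meets the $4,500 floor. Met.
  (d) The operative events occurred in Ashholm, so one alternative holds. Met.
  (e) The amount in controversy is USD 5,600, within the USD 75,000 ceiling, so this disjunct is met. Met.
  → The court has jurisdiction.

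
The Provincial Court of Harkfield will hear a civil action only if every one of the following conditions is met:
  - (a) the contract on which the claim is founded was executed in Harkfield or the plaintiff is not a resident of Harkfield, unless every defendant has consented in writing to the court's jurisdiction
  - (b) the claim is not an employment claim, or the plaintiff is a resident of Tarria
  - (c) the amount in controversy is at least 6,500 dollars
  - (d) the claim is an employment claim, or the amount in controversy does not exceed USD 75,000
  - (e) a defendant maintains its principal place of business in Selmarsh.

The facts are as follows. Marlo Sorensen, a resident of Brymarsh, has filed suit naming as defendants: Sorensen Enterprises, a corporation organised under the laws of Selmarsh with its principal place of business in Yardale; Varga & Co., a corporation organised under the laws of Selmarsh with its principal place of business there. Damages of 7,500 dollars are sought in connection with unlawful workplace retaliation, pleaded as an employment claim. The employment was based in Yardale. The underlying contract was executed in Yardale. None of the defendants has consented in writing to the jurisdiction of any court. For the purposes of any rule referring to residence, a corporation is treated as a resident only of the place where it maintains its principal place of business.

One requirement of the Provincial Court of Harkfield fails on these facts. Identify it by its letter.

(b)

The Provincial Court of Harkfield:
  (a) The plaintiff resides in Brymarsh, which is not Harkfield, so one alternative holds. Met.
  (b) The claim is an employment claim; the plaintiff resides in Brymarsh, not Tarria — every alternative fails. Not satisfied.
  (c) The amount in controversy is 7,500 dollars, which meets the $6,500 floor. Met.
  (d) The claim is an employment claim — that alternative is enough. Condition met.
  (e) Varga & Co. has its principal place of business in Selmarsh. Condition met.
Only condition (b) fails.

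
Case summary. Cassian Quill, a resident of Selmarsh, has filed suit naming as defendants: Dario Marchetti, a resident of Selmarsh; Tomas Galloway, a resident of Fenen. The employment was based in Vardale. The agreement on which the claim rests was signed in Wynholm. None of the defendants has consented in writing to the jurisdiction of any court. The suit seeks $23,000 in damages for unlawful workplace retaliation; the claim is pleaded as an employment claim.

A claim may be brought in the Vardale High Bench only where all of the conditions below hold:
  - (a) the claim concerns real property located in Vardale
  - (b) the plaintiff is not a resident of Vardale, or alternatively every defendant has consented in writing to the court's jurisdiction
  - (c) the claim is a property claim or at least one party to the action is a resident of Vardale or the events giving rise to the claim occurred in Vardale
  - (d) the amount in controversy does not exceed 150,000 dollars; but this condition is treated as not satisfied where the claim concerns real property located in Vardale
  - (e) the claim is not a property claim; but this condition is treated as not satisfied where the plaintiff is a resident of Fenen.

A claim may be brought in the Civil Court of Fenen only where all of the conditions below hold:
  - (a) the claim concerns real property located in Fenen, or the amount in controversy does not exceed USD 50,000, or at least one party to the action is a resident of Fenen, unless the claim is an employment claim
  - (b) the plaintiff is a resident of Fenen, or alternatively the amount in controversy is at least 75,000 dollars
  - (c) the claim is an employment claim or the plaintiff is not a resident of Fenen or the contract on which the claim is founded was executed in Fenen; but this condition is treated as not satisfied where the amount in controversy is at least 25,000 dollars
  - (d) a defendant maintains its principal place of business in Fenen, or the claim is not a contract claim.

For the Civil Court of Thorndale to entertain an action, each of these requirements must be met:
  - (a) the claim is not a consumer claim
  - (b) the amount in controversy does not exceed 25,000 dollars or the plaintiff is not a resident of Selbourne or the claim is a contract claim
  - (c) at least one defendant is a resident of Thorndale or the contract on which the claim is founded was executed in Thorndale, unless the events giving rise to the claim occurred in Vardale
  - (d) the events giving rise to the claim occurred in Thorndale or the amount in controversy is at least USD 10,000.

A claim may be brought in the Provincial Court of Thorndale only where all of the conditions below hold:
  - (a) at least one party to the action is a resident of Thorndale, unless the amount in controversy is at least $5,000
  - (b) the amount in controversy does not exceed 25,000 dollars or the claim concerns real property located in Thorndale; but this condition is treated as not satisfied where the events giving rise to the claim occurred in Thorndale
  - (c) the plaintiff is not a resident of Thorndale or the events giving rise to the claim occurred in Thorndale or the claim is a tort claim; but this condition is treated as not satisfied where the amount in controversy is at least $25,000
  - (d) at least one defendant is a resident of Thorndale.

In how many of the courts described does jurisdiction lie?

1

The Vardale High Bench:
  (a) The claim does not concern real property. Condition not met.
  (b) The plaintiff resides in Selmarsh, which is not Vardale — that alternative is enough. Met.
  (c) The operative events occurred in Vardale — that alternative is enough. Satisfied.
  (d) The amount in controversy is 23,000 dollars, within the 150,000 dollars ceiling. And the carve-out is inapplicable — the claim does not concern real property. Condition met.
  (e) The claim is an employment claim, not a property claim. And the carve-out is inapplicable — the plaintiff resides in Selmarsh, not Fenen. Condition met.
  → Not every requirement is met — no jurisdiction.
The Civil Court of Fenen:
  (a) The amount in controversy is $23,000, within the USD 50,000 ceiling, so this disjunct is met. Condition met.
  (b) The plaintiff resides in Selmarsh, not Fenen; the amount in controversy is USD 23,000, below the $75,000 floor — every alternative fails. Fails.
  (c) The claim is an employment claim, which satisfies one of the alternatives. The exception is not triggered, since the amount in controversy is 23,000 dollars, below the $25,000 floor. Met.
  (d) The claim is an employment claim, not a contract claim — that alternative is enough. Condition met.
  → At least one condition fails; no jurisdiction.
The Civil Court of Thorndale:
  (a) The claim is an employment claim, not a consumer claim. Satisfied.
  (b) The amount in controversy is $23,000, within the 25,000 dollars ceiling, so one alternative holds. Condition met.
  (c) No defendant resides in Thorndale (they reside in Selmarsh, Fenen); the contract was executed in Wynholm, not Thorndale — no alternative holds. However, the operative events occurred in Vardale, so the 'unless' proviso supplies this condition. Condition met.
  (d) The amount in controversy is 23,000 dollars, which meets the USD 10,000 floor, so this disjunct is met. Condition met.
  → Jurisdiction lies.
The Provincial Court of Thorndale:
  (a) No party resides in Thorndale. But the amount in controversy is $23,000, which meets the 5,000 dollars floor, and the 'unless' clause therefore excuses the requirement. Condition met.
  (b) The amount in controversy is 23,000 dollars, within the 25,000 dollars ceiling, so one alternative holds. The carve-out does not apply: the operative events occurred in Vardale, not Thorndale. Met.
  (c) The plaintiff resides in Selmarsh, which is not Thorndale, so one alternative holds. The exception is not triggered, since the amount in controversy is 23,000 dollars, below the 25,000 dollars floor. Satisfied.
  (d) No defendant resides in Thorndale (they reside in Selmarsh, Fenen). Not met.
  → At least one condition fails; no jurisdiction.
Courts with jurisdiction: the Civil Court of Thorndale — 1 in total.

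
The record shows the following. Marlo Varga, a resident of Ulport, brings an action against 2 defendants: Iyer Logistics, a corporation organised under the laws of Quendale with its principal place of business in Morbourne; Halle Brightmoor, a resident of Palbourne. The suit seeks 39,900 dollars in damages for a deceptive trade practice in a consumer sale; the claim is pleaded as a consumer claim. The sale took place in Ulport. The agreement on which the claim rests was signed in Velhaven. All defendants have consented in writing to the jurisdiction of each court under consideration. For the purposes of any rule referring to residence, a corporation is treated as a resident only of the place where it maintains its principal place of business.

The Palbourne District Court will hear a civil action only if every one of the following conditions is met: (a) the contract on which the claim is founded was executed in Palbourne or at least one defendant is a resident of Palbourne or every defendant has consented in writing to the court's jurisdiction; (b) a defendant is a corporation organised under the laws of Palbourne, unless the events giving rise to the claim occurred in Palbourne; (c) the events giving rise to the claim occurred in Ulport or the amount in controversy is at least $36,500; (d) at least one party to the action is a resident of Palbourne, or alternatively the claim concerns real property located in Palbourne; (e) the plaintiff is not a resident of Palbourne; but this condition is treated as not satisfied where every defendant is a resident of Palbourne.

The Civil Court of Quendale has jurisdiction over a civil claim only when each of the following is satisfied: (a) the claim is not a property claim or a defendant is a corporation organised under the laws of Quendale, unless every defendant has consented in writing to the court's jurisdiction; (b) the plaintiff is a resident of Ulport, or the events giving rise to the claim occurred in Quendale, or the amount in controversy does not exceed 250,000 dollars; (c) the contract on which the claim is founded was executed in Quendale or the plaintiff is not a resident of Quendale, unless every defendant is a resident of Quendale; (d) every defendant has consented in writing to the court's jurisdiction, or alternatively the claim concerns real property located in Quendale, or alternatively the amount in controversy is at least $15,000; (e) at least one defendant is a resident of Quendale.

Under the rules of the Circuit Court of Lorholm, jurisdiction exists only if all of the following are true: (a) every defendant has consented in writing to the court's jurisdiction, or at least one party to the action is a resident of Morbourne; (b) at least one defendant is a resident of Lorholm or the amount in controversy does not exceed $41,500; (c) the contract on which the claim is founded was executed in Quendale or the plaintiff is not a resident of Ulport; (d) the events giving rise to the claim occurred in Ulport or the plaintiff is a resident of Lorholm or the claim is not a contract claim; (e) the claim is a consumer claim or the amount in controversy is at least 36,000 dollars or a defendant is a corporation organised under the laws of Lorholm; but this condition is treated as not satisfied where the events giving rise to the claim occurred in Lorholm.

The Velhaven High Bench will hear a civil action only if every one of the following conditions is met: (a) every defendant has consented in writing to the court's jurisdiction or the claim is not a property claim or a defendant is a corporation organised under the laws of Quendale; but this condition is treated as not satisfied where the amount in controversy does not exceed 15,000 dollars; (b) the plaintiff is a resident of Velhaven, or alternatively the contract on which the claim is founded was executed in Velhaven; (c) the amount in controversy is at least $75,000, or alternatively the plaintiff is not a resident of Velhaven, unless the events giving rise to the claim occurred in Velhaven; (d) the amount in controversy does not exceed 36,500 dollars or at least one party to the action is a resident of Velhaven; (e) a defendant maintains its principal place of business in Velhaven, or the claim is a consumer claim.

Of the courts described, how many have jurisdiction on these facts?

0

The Palbourne District Court:
  (a) Halle Brightmoor resides in Palbourne, which satisfies one of the alternatives. Met.
  (b) The corporate defendant(s) are organised in Quendale, not Palbourne. Nor does the 'unless' clause help: the operative events occurred in Ulport, not Palbourne. Condition not met.
  (c) The operative events occurred in Ulport, so this disjunct is met. Satisfied.
  (d) Halle Brightmoor resides in Palbourne — that alternative is enough. Condition met.
  (e) The plaintiff resides in Ulport, which is not Palbourne. The exception is not triggered, since the defendants reside as follows — Iyer Logistics in Morbourne, Halle Brightmoor in Palbourne — not all in Palbourne. Satisfied.
  → At least one condition fails; no jurisdiction.
The Civil Court of Quendale:
  (a) The claim is a consumer claim, not a property claim, which satisfies one of the alternatives. Satisfied.
  (b) The plaintiff resides in Ulport, which satisfies one of the alternatives. Satisfied.
  (c) The plaintiff resides in Ulport, which is not Quendale, so this disjunct is met. Satisfied.
  (d) Every defendant has filed written consent, so one alternative holds. Met.
  (e) No defendant resides in Quendale (they reside in Morbourne, Palbourne). Not met.
  → The court lacks jurisdiction.
The Circuit Court of Lorholm:
  (a) Every defendant has filed written consent, so this disjunct is met. Met.
  (b) The amount in controversy is $39,900, within the USD 41,500 ceiling, so one alternative holds. Condition met.
  (c) The contract was executed in Velhaven, not Quendale; the plaintiff resides in Ulport — no alternative holds. Not met.
  (d) The operative events occurred in Ulport — that alternative is enough. Condition met.
  (e) The claim is a consumer claim — that alternative is enough. The exception is not triggered, since the operative events occurred in Ulport, not Lorholm. Satisfied.
  → At least one condition fails; no jurisdiction.
The Velhaven High Bench:
  (a) Every defendant has filed written consent, so one alternative holds. And the carve-out is inapplicable — the amount in controversy is USD 39,900, above the 15,000 dollars ceiling. Satisfied.
  (b) The contract was executed in Velhaven, so one alternative holds. Satisfied.
  (c) The plaintiff resides in Ulport, which is not Velhaven, so this disjunct is met. Condition met.
  (d) The amount in controversy is USD 39,900, above the USD 36,500 ceiling; no party resides in Velhaven — no alternative holds. Fails.
  (e) The claim is a consumer claim, so this disjunct is met. Condition met.
  → The court lacks jurisdiction.
No court satisfies all of its conditions.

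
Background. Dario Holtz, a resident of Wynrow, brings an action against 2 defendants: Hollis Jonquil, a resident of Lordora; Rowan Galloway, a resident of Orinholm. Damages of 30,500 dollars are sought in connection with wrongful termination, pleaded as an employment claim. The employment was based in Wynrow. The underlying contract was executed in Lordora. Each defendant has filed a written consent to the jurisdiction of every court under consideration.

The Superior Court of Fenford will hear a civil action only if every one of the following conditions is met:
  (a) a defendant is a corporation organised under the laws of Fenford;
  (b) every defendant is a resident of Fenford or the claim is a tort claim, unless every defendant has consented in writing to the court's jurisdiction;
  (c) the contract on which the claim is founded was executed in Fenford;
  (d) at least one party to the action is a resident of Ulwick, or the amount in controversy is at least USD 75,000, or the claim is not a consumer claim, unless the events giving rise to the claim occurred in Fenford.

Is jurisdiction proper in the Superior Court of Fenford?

The Superior Court of Fenford:
  (a) No defendant is a corporation. Condition not met.
  (b) The defendants reside as follows — Hollis Jonquil in Lordora, Rowan Galloway in Orinholm — not all in Fenford; the claim is an employment claim, not a tort claim — none of the alternatives is met. But every defendant has filed written consent, and the 'unless' clause therefore excuses the requirement. Condition met.
  (c) The contract was executed in Lordora, not Fenford. Fails.
  (d) The claim is an employment claim, not a consumer claim, so this disjunct is met. Satisfied.
  → Not every requirement is met — no jurisdiction.

No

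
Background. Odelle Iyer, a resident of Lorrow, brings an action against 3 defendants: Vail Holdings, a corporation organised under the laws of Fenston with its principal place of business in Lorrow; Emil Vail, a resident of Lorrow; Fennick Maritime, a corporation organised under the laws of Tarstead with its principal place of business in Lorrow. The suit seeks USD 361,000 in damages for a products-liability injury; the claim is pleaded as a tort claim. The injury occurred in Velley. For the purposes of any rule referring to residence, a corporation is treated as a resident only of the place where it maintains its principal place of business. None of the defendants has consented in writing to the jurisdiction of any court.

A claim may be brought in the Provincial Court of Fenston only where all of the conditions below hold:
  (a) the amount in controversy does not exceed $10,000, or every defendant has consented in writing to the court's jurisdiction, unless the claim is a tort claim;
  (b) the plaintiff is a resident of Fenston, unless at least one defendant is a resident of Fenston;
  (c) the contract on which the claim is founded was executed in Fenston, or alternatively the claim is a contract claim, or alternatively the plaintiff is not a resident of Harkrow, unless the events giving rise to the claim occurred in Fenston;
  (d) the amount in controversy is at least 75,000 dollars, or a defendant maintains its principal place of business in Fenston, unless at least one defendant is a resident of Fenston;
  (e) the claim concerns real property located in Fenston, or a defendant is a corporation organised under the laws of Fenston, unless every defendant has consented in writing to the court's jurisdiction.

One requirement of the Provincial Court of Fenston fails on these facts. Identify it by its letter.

The Provincial Court of Fenston:
  (a) The amount in controversy is USD 361,000, above the $10,000 ceiling; no such written consent has been filed — no alternative holds. But the claim is a tort claim, and the 'unless' clause therefore excuses the requirement. Satisfied.
  (b) The plaintiff resides in Lorrow, not Fenston. The proviso offers no rescue either, since no defendant resides in Fenston (they reside in Lorrow, Lorrow, Lorrow). Condition not met.
  (c) The plaintiff resides in Lorrow, which is not Harkrow, so this disjunct is met. Met.
  (d) The amount in controversy is USD 361,000, which meets the USD 75,000 floor — that alternative is enough. Met.
  (e) Vail Holdings is organised under the laws of Fenston, so this disjunct is met. Condition met.
Only condition (b) fails.

(b)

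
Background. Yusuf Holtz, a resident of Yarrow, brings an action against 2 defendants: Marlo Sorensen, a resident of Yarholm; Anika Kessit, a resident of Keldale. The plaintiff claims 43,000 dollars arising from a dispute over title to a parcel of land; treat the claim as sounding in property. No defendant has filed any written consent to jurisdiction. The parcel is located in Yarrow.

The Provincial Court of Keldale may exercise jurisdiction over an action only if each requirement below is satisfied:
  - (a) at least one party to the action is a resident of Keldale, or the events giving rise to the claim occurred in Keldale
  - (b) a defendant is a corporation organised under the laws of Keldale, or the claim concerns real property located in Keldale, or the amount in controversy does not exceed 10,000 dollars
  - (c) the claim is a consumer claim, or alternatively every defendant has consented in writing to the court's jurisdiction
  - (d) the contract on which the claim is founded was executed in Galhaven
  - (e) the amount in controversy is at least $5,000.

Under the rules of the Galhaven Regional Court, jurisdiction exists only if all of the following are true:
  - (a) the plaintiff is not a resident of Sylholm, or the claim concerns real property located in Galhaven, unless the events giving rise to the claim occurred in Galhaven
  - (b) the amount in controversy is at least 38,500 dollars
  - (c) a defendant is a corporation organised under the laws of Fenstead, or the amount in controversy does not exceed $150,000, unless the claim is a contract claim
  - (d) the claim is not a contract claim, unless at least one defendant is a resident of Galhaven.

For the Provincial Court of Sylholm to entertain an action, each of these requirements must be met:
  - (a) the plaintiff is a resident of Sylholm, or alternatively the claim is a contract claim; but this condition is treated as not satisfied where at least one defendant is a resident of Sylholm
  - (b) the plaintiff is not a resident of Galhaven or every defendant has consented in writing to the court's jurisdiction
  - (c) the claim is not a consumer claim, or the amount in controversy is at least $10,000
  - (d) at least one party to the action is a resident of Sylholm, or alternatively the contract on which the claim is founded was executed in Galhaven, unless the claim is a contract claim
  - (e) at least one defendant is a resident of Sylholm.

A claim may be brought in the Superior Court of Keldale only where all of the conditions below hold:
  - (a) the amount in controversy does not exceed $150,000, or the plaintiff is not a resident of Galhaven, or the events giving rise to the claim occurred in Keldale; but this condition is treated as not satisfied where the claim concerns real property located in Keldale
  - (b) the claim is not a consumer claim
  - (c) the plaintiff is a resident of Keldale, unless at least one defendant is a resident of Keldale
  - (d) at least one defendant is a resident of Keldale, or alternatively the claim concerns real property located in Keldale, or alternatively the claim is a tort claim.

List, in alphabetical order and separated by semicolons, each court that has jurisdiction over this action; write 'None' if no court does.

The Provincial Court of Keldale:
  (a) Anika Kessit resides in Keldale, so this disjunct is met. Met.
  (b) No defendant is a corporation; the property lies in Yarrow, not Keldale; the amount in controversy is USD 43,000, above the USD 10,000 ceiling — none of the alternatives is met. Not met.
  (c) The claim is a property claim, not a consumer claim; no such written consent has been filed — none of the alternatives is met. Not satisfied.
  (d) No contract (and hence no place of execution) is alleged. Not satisfied.
  (e) The amount in controversy is 43,000 dollars, which meets the $5,000 floor. Satisfied.
  → The court lacks jurisdiction.
The Galhaven Regional Court:
  (a) The plaintiff resides in Yarrow, which is not Sylholm — that alternative is enough. Met.
  (b) The amount in controversy is 43,000 dollars, which meets the 38,500 dollars floor. Met.
  (c) The amount in controversy is $43,000, within the 150,000 dollars ceiling, so one alternative holds. Satisfied.
  (d) The claim is a property claim, not a contract claim. Satisfied.
  → Jurisdiction lies.
The Provincial Court of Sylholm:
  (a) The plaintiff resides in Yarrow, not Sylholm; the claim is a property claim, not a contract claim — none of the alternatives is met. Not satisfied.
  (b) The plaintiff resides in Yarrow, which is not Galhaven — that alternative is enough. Met.
  (c) The claim is a property claim, not a consumer claim, so one alternative holds. Met.
  (d) No party resides in Sylholm; no contract (and hence no place of execution) is alleged — none of the alternatives is met. The proviso offers no rescue either, since the claim is a property claim, not a contract claim. Not satisfied.
  (e) No defendant resides in Sylholm (they reside in Yarholm, Keldale). Not met.
  → Not every requirement is met — no jurisdiction.
The Superior Court of Keldale:
  (a) The amount in controversy is USD 43,000, within the USD 150,000 ceiling, so this disjunct is met. The carve-out does not apply: the property lies in Yarrow, not Keldale. Condition met.
  (b) The claim is a property claim, not a consumer claim. Satisfied.
  (c) The plaintiff resides in Yarrow, not Keldale. However, Anika Kessit resides in Keldale, so the 'unless' proviso supplies this condition. Met.
  (d) Anika Kessit resides in Keldale, so one alternative holds. Met.
  → The court has jurisdiction.

the Galhaven Regional Court; the Superior Court of Keldale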